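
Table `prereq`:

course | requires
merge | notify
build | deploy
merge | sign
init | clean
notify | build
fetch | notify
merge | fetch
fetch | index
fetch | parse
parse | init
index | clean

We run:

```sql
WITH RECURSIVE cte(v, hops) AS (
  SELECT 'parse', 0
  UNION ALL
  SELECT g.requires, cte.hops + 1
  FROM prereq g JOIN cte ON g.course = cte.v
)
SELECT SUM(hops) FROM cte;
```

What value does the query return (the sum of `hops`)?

Base: (parse, hops=0).
Iteration 1: edges from {parse} -> (init, hops=1).
Iteration 2: edges from {init} -> (clean, hops=2).
Iteration 3: no outgoing edges from {clean}; recursion stops.
SUM(hops) = 0 + 1 + 2 = 3.

3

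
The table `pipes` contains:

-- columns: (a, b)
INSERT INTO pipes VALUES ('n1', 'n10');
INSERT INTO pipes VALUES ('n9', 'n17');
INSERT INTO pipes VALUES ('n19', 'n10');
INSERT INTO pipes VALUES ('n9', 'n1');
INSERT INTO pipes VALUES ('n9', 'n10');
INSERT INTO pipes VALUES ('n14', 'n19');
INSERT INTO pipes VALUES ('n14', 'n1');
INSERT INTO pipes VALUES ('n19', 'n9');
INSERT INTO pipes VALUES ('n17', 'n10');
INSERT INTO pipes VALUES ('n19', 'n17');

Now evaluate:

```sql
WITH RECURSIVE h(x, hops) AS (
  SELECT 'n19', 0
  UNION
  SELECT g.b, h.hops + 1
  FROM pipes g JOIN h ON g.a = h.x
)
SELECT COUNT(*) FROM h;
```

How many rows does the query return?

Base: (n19, hops=0).
Iteration 1: edges from {n19} -> (n10, hops=1), (n17, hops=1), (n9, hops=1).
Iteration 2: edges from {n10,n17,n9} -> (n1, hops=2), (n10, hops=2), (n17, hops=2). [UNION drops 1 duplicate row(s)]
Iteration 3: edges from {n1,n10,n17} -> (n10, hops=3). [UNION drops 1 duplicate row(s)]
Iteration 4: no outgoing edges from {n10}; recursion stops.
Total rows emitted: 8.

8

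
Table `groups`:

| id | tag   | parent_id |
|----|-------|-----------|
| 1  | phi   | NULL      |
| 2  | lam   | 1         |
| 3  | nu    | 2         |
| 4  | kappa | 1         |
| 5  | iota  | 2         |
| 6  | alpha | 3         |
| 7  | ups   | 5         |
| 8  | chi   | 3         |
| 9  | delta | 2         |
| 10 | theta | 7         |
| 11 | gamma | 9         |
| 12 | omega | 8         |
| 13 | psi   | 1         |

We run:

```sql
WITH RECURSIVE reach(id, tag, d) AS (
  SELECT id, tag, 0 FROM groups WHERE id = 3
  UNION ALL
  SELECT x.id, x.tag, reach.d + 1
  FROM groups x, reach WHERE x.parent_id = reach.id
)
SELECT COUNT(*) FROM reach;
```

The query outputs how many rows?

4

Base: id=3 (nu) at d 0.
Iteration 1: rows with parent_id in {3} -> alpha (id 6, d 1), chi (id 8, d 1).
Iteration 2: rows with parent_id in {6,8} -> omega (id 12, d 2).
Iteration 3: no rows with parent_id in {12}; recursion stops.
Total rows emitted: 4.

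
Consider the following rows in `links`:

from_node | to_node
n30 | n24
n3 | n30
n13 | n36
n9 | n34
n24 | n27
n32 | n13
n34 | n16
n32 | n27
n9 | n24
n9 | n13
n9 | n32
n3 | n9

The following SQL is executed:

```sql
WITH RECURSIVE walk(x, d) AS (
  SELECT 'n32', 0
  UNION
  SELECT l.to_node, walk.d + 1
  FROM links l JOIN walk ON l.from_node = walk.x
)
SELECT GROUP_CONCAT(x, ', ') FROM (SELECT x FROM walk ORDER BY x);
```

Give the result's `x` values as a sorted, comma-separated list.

Base: (n32, d=0).
Iteration 1: edges from {n32} -> (n13, d=1), (n27, d=1).
Iteration 2: edges from {n13,n27} -> (n36, d=2).
Iteration 3: no outgoing edges from {n36}; recursion stops.

n13, n27, n32, n36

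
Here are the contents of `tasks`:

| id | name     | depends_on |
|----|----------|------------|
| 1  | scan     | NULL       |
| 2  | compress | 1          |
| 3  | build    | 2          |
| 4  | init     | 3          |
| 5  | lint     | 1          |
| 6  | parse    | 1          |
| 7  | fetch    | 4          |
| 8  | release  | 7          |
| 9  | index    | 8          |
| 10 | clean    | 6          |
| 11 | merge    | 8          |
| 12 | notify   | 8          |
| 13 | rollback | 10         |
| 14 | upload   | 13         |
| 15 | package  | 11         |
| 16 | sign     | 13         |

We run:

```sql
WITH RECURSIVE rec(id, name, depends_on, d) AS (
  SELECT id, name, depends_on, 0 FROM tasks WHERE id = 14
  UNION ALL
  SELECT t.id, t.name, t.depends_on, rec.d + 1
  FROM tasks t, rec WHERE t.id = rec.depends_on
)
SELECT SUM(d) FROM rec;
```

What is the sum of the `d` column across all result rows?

Base: id=14 (upload), depends_on=13, d 0.
Iteration 1: join on id=13 -> rollback (id 13, depends_on=10, d 1).
Iteration 2: join on id=10 -> clean (id 10, depends_on=6, d 2).
Iteration 3: join on id=6 -> parse (id 6, depends_on=1, d 3).
Iteration 4: join on id=1 -> scan (id 1, depends_on=NULL, d 4).
Iteration 5: depends_on is NULL; no match; recursion stops.
SUM(d) = 0 + 1 + 2 + 3 + 4 = 10.

10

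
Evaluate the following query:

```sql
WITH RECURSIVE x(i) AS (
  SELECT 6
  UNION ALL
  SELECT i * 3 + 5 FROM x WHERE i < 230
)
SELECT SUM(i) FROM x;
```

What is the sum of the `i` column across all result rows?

1016

Base: i=6.
Iteration 1: 6 < 230 holds -> i = 6 * 3 + 5 = 23.
Iteration 2: 23 < 230 holds -> i = 23 * 3 + 5 = 74.
Iteration 3: 74 < 230 holds -> i = 74 * 3 + 5 = 227.
Iteration 4: 227 < 230 holds -> i = 227 * 3 + 5 = 686.
Iteration 5: 686 < 230 fails; recursion stops.
SUM(i) = 6 + 23 + 74 + 227 + 686 = 1016.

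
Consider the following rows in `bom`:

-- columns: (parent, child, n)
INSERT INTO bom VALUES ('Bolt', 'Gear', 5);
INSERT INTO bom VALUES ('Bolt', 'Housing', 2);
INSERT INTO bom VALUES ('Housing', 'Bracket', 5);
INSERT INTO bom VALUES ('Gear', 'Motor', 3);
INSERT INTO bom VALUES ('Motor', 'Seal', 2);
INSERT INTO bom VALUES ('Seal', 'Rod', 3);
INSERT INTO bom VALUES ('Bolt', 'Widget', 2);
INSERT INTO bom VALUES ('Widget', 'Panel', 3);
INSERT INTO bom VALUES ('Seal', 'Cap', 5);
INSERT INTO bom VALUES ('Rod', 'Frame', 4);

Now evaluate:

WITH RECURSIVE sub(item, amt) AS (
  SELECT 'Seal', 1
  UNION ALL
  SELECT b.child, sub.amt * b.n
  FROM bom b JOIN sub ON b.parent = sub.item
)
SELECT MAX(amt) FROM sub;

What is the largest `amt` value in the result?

Base: (Seal, amt=1).
Iteration 1: components of {Seal} -> Cap = 1*5 = 5, Rod = 1*3 = 3.
Iteration 2: components of {Cap,Rod} -> Frame = 3*4 = 12.
Iteration 3: no further components; recursion stops.
amt values: 1, 3, 5, 12; the maximum is 12.

12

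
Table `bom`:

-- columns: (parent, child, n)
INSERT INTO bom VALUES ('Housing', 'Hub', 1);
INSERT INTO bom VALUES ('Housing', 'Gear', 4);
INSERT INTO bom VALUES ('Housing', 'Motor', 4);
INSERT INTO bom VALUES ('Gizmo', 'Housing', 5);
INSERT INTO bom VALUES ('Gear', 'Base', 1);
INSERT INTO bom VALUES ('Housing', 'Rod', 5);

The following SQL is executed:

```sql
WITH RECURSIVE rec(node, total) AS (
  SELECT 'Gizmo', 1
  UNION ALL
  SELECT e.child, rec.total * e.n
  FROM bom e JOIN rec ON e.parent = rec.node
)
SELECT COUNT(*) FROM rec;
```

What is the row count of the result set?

Base: (Gizmo, total=1).
Iteration 1: components of {Gizmo} -> Housing = 1*5 = 5.
Iteration 2: components of {Housing} -> Gear = 5*4 = 20, Hub = 5*1 = 5, Motor = 5*4 = 20, Rod = 5*5 = 25.
Iteration 3: components of {Gear,Hub,Motor,Rod} -> Base = 20*1 = 20.
Iteration 4: no further components; recursion stops.
Total rows emitted: 7.

7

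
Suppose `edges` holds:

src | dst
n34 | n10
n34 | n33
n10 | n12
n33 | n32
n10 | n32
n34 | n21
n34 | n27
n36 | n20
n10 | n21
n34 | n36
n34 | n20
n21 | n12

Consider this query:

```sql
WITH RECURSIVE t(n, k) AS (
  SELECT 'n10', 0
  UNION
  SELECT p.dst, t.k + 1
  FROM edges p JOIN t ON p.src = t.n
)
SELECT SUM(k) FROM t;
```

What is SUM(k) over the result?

Base: (n10, k=0).
Iteration 1: edges from {n10} -> (n12, k=1), (n21, k=1), (n32, k=1).
Iteration 2: edges from {n12,n21,n32} -> (n12, k=2).
Iteration 3: no outgoing edges from {n12}; recursion stops.
SUM(k) = 0 + 1 + 1 + 1 + 2 = 5.

5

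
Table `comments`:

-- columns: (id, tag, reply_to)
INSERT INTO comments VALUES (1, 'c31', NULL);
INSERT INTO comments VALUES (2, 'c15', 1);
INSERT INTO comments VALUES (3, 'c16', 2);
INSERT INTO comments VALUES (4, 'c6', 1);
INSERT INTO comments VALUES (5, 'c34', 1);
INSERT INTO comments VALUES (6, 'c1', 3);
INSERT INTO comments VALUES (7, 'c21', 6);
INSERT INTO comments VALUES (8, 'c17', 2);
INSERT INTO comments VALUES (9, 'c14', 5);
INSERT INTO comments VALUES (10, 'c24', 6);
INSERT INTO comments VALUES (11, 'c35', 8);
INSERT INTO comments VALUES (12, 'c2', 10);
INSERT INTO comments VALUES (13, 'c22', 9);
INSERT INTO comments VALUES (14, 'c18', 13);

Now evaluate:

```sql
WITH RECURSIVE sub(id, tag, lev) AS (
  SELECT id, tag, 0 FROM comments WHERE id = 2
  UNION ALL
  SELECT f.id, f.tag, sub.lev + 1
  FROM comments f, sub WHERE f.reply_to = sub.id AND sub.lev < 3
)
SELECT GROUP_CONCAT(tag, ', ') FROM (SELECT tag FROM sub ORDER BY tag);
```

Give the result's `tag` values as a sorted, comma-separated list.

c1, c15, c16, c17, c21, c24, c35

Base: id=2 (c15) at lev 0.
Iteration 1: rows with reply_to in {2} -> c16 (id 3, lev 1), c17 (id 8, lev 1).
Iteration 2: rows with reply_to in {3,8} -> c1 (id 6, lev 2), c35 (id 11, lev 2).
Iteration 3: rows with reply_to in {6,11} -> c21 (id 7, lev 3), c24 (id 10, lev 3).
Iteration 4: lev < 3 fails for all current rows; recursion stops.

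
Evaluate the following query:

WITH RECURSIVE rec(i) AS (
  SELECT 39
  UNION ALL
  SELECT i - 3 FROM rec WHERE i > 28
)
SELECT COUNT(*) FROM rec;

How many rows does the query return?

Base: i=39.
Iteration 1: 39 > 28 holds -> i = 39 - 3 = 36.
Iteration 2: 36 > 28 holds -> i = 36 - 3 = 33.
Iteration 3: 33 > 28 holds -> i = 33 - 3 = 30.
Iteration 4: 30 > 28 holds -> i = 30 - 3 = 27.
Iteration 5: 27 > 28 fails; recursion stops.
Total rows emitted: 5.

5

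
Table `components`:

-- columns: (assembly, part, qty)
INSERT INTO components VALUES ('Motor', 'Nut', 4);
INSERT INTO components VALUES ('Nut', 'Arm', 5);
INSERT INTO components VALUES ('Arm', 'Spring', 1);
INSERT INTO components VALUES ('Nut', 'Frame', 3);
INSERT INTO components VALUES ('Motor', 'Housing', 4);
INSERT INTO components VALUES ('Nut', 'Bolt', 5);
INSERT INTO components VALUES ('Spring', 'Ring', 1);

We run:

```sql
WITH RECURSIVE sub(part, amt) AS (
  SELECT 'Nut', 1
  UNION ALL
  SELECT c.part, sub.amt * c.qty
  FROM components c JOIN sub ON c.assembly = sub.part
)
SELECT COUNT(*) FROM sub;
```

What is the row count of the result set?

Base: (Nut, amt=1).
Iteration 1: components of {Nut} -> Arm = 1*5 = 5, Bolt = 1*5 = 5, Frame = 1*3 = 3.
Iteration 2: components of {Arm,Bolt,Frame} -> Spring = 5*1 = 5.
Iteration 3: components of {Spring} -> Ring = 5*1 = 5.
Iteration 4: no further components; recursion stops.
Total rows emitted: 6.

6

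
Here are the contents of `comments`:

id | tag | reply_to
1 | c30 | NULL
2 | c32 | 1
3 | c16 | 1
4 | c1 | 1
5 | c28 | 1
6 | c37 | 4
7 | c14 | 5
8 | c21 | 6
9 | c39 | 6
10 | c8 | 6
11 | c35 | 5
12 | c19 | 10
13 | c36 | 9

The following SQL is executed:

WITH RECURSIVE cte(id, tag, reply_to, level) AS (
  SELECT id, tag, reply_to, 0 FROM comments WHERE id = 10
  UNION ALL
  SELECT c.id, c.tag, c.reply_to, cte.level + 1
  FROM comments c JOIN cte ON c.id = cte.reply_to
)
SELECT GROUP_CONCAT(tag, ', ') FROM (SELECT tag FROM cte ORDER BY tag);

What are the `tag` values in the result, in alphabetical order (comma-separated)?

c1, c30, c37, c8

Base: id=10 (c8), reply_to=6, level 0.
Iteration 1: join on id=6 -> c37 (id 6, reply_to=4, level 1).
Iteration 2: join on id=4 -> c1 (id 4, reply_to=1, level 2).
Iteration 3: join on id=1 -> c30 (id 1, reply_to=NULL, level 3).
Iteration 4: reply_to is NULL; no match; recursion stops.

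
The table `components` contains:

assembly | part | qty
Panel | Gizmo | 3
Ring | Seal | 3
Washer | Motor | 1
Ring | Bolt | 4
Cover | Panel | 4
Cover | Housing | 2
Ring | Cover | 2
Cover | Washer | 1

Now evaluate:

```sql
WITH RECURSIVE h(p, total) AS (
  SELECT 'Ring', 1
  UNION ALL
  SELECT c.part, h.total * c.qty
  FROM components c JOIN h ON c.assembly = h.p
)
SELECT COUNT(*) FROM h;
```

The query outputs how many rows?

9

Base: (Ring, total=1).
Iteration 1: components of {Ring} -> Bolt = 1*4 = 4, Cover = 1*2 = 2, Seal = 1*3 = 3.
Iteration 2: components of {Bolt,Cover,Seal} -> Housing = 2*2 = 4, Panel = 2*4 = 8, Washer = 2*1 = 2.
Iteration 3: components of {Housing,Panel,Washer} -> Gizmo = 8*3 = 24, Motor = 2*1 = 2.
Iteration 4: no further components; recursion stops.
Total rows emitted: 9.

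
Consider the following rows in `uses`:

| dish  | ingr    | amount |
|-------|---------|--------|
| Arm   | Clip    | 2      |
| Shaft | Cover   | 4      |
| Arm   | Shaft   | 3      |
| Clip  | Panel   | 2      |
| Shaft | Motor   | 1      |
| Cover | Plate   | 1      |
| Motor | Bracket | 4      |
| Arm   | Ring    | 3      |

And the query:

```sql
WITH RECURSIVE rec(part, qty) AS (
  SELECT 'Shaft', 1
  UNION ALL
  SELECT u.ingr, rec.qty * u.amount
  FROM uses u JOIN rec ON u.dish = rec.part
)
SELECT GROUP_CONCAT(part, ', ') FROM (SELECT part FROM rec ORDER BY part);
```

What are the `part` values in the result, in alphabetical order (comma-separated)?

Bracket, Cover, Motor, Plate, Shaft

Base: (Shaft, qty=1).
Iteration 1: components of {Shaft} -> Cover = 1*4 = 4, Motor = 1*1 = 1.
Iteration 2: components of {Cover,Motor} -> Bracket = 1*4 = 4, Plate = 4*1 = 4.
Iteration 3: no further components; recursion stops.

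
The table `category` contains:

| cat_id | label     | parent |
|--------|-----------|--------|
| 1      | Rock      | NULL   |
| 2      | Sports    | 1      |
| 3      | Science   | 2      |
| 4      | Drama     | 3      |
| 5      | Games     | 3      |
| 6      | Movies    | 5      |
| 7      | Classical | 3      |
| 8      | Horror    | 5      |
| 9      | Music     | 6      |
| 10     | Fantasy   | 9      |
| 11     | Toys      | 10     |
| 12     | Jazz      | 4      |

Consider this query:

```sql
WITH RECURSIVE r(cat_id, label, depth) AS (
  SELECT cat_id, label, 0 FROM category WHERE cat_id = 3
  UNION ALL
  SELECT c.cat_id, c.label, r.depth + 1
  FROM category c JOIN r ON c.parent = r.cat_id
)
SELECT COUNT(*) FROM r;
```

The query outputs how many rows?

10

Base: cat_id=3 (Science) at depth 0.
Iteration 1: rows with parent in {3} -> Drama (id 4, depth 1), Games (id 5, depth 1), Classical (id 7, depth 1).
Iteration 2: rows with parent in {4,5,7} -> Movies (id 6, depth 2), Horror (id 8, depth 2), Jazz (id 12, depth 2).
Iteration 3: rows with parent in {6,8,12} -> Music (id 9, depth 3).
Iteration 4: rows with parent in {9} -> Fantasy (id 10, depth 4).
Iteration 5: rows with parent in {10} -> Toys (id 11, depth 5).
Iteration 6: no rows with parent in {11}; recursion stops.
Total rows emitted: 10.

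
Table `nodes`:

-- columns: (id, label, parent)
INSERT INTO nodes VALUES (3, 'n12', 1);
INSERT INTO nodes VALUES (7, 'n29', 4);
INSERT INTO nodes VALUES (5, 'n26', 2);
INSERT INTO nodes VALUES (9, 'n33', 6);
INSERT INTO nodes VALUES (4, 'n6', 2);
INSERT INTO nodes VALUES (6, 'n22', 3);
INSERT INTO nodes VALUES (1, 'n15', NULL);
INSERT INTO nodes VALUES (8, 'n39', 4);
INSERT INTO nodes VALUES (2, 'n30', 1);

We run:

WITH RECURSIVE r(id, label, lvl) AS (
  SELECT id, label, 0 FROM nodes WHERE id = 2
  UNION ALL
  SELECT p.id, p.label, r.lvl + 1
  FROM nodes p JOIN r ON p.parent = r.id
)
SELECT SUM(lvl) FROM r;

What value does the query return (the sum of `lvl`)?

Base: id=2 (n30) at lvl 0.
Iteration 1: rows with parent in {2} -> n6 (id 4, lvl 1), n26 (id 5, lvl 1).
Iteration 2: rows with parent in {4,5} -> n29 (id 7, lvl 2), n39 (id 8, lvl 2).
Iteration 3: no rows with parent in {7,8}; recursion stops.
SUM(lvl) = 0 + 1 + 1 + 2 + 2 = 6.

6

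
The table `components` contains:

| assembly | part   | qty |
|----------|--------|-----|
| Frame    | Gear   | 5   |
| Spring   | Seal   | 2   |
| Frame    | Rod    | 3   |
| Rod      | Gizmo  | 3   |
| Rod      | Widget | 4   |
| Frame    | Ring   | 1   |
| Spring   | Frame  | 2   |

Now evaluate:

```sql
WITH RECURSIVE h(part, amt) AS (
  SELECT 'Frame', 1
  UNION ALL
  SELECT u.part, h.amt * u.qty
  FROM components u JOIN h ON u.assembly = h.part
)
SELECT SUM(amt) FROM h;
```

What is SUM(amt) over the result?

31

Base: (Frame, amt=1).
Iteration 1: components of {Frame} -> Gear = 1*5 = 5, Ring = 1*1 = 1, Rod = 1*3 = 3.
Iteration 2: components of {Gear,Ring,Rod} -> Gizmo = 3*3 = 9, Widget = 3*4 = 12.
Iteration 3: no further components; recursion stops.
SUM(amt) = 1 + 3 + 5 + 1 + 9 + 12 = 31.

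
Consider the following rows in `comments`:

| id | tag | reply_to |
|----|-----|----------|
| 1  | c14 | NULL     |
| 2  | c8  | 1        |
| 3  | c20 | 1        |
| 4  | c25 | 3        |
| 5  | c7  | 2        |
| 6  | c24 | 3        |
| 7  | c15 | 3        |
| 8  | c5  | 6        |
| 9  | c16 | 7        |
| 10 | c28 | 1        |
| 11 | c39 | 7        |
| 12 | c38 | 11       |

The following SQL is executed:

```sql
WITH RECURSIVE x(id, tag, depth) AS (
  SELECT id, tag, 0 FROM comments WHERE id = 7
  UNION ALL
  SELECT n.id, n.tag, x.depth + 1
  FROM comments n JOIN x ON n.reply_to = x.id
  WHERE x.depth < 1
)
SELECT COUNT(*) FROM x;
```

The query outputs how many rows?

Base: id=7 (c15) at depth 0.
Iteration 1: rows with reply_to in {7} -> c16 (id 9, depth 1), c39 (id 11, depth 1).
Iteration 2: depth < 1 fails for all current rows; recursion stops.
Total rows emitted: 3.

3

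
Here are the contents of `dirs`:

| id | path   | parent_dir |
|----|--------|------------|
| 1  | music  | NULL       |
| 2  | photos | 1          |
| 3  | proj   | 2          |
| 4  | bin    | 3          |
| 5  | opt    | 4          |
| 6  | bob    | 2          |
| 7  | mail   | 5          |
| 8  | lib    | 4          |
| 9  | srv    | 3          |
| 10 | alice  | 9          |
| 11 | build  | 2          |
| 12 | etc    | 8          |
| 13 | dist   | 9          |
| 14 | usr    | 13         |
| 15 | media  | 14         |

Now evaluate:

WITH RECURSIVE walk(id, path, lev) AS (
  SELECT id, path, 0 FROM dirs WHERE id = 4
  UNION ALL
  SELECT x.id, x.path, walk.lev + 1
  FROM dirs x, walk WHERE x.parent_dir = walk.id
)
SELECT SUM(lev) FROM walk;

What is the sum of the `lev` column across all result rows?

6

Base: id=4 (bin) at lev 0.
Iteration 1: rows with parent_dir in {4} -> opt (id 5, lev 1), lib (id 8, lev 1).
Iteration 2: rows with parent_dir in {5,8} -> mail (id 7, lev 2), etc (id 12, lev 2).
Iteration 3: no rows with parent_dir in {7,12}; recursion stops.
SUM(lev) = 0 + 1 + 1 + 2 + 2 = 6.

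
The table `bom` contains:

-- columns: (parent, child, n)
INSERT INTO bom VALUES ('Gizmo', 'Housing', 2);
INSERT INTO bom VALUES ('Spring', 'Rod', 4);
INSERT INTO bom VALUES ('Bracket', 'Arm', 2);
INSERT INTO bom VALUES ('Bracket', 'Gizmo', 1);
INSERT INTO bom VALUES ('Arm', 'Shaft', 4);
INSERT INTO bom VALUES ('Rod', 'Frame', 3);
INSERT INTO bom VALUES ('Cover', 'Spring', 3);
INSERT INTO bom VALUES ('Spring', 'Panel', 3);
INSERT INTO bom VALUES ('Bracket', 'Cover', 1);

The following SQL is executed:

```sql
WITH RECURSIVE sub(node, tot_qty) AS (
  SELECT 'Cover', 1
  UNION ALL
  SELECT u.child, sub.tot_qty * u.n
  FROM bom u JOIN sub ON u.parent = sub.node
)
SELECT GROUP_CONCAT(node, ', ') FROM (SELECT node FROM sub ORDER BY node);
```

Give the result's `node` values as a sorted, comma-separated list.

Base: (Cover, tot_qty=1).
Iteration 1: components of {Cover} -> Spring = 1*3 = 3.
Iteration 2: components of {Spring} -> Panel = 3*3 = 9, Rod = 3*4 = 12.
Iteration 3: components of {Panel,Rod} -> Frame = 12*3 = 36.
Iteration 4: no further components; recursion stops.

Cover, Frame, Panel, Rod, Spring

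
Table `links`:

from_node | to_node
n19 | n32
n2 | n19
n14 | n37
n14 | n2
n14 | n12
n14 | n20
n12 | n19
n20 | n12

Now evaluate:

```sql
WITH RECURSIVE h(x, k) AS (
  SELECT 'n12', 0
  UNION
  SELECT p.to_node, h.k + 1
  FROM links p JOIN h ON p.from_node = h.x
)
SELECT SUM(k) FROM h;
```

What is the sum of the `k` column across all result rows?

Base: (n12, k=0).
Iteration 1: edges from {n12} -> (n19, k=1).
Iteration 2: edges from {n19} -> (n32, k=2).
Iteration 3: no outgoing edges from {n32}; recursion stops.
SUM(k) = 0 + 1 + 2 = 3.

3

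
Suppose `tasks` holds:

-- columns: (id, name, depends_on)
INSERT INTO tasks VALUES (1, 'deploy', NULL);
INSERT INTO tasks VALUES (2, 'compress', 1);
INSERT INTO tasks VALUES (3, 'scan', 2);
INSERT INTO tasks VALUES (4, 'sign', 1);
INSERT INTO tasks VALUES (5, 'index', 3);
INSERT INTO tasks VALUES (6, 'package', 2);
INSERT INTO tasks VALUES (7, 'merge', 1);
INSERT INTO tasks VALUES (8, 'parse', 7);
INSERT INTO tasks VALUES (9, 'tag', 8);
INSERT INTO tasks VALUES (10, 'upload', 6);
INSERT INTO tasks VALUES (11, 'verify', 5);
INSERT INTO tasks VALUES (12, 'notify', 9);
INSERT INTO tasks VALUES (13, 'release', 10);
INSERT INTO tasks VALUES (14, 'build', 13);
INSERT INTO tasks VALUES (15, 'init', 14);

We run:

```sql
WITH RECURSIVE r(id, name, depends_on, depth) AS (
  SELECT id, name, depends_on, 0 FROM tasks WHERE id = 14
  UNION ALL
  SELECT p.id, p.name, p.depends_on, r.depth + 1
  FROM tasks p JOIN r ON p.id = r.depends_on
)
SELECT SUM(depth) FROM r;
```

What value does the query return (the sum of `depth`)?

15

Base: id=14 (build), depends_on=13, depth 0.
Iteration 1: join on id=13 -> release (id 13, depends_on=10, depth 1).
Iteration 2: join on id=10 -> upload (id 10, depends_on=6, depth 2).
Iteration 3: join on id=6 -> package (id 6, depends_on=2, depth 3).
Iteration 4: join on id=2 -> compress (id 2, depends_on=1, depth 4).
Iteration 5: join on id=1 -> deploy (id 1, depends_on=NULL, depth 5).
Iteration 6: depends_on is NULL; no match; recursion stops.
SUM(depth) = 0 + 1 + 2 + 3 + 4 + 5 = 15.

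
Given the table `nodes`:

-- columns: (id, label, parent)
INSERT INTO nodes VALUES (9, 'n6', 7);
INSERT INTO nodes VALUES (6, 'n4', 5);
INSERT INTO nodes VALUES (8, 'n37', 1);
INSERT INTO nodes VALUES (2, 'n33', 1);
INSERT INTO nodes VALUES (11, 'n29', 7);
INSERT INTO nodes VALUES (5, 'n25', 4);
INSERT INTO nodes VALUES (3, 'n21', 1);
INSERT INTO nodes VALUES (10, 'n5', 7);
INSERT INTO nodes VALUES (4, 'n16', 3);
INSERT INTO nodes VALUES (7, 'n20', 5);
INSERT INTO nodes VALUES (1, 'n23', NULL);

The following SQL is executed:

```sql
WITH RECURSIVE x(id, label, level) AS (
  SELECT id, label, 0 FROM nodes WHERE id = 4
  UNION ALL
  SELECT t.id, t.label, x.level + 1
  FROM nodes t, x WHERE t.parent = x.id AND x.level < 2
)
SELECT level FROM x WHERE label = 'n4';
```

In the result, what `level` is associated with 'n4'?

Base: id=4 (n16) at level 0.
Iteration 1: rows with parent in {4} -> n25 (id 5, level 1).
Iteration 2: rows with parent in {5} -> n4 (id 6, level 2), n20 (id 7, level 2).
Iteration 3: level < 2 fails for all current rows; recursion stops.

2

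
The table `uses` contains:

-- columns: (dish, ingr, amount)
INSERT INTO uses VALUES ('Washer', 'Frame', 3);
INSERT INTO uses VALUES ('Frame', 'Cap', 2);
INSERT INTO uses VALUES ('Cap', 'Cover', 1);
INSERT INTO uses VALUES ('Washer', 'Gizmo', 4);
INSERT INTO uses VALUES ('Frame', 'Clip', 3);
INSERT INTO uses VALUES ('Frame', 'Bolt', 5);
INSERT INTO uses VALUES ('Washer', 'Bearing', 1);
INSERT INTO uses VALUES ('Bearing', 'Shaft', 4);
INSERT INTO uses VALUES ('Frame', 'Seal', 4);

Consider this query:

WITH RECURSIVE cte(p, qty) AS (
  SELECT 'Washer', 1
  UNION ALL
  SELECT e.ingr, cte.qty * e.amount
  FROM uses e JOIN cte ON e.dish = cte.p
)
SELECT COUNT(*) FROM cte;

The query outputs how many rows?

10

Base: (Washer, qty=1).
Iteration 1: components of {Washer} -> Bearing = 1*1 = 1, Frame = 1*3 = 3, Gizmo = 1*4 = 4.
Iteration 2: components of {Bearing,Frame,Gizmo} -> Bolt = 3*5 = 15, Cap = 3*2 = 6, Clip = 3*3 = 9, Seal = 3*4 = 12, Shaft = 1*4 = 4.
Iteration 3: components of {Bolt,Cap,Clip,Seal,Shaft} -> Cover = 6*1 = 6.
Iteration 4: no further components; recursion stops.
Total rows emitted: 10.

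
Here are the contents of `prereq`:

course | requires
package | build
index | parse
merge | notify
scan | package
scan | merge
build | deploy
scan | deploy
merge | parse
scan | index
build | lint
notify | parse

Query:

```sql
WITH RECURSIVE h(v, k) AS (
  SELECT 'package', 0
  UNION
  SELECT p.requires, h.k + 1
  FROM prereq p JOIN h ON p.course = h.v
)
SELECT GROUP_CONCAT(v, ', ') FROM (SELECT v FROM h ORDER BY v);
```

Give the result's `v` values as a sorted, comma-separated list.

Base: (package, k=0).
Iteration 1: edges from {package} -> (build, k=1).
Iteration 2: edges from {build} -> (deploy, k=2), (lint, k=2).
Iteration 3: no outgoing edges from {deploy,lint}; recursion stops.

build, deploy, lint, package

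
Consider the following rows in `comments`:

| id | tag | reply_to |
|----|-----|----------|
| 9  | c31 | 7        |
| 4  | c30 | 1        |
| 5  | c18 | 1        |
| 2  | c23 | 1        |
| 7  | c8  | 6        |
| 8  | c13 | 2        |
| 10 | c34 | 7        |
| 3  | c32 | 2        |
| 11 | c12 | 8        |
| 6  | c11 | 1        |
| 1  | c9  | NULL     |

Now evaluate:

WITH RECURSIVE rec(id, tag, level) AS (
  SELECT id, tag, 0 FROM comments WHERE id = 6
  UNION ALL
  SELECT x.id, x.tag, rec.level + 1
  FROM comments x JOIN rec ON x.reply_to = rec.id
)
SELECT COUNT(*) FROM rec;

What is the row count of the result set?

Base: id=6 (c11) at level 0.
Iteration 1: rows with reply_to in {6} -> c8 (id 7, level 1).
Iteration 2: rows with reply_to in {7} -> c31 (id 9, level 2), c34 (id 10, level 2).
Iteration 3: no rows with reply_to in {9,10}; recursion stops.
Total rows emitted: 4.

4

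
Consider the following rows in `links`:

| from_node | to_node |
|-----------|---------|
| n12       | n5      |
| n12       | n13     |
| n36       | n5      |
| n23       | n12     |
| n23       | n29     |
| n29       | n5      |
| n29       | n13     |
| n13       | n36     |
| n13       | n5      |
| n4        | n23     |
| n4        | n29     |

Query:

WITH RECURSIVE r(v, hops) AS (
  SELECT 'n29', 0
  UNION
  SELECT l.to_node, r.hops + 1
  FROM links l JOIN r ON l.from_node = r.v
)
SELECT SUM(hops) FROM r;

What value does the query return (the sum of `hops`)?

9

Base: (n29, hops=0).
Iteration 1: edges from {n29} -> (n13, hops=1), (n5, hops=1).
Iteration 2: edges from {n13,n5} -> (n36, hops=2), (n5, hops=2).
Iteration 3: edges from {n36,n5} -> (n5, hops=3).
Iteration 4: no outgoing edges from {n5}; recursion stops.
SUM(hops) = 0 + 1 + 1 + 2 + 2 + 3 = 9.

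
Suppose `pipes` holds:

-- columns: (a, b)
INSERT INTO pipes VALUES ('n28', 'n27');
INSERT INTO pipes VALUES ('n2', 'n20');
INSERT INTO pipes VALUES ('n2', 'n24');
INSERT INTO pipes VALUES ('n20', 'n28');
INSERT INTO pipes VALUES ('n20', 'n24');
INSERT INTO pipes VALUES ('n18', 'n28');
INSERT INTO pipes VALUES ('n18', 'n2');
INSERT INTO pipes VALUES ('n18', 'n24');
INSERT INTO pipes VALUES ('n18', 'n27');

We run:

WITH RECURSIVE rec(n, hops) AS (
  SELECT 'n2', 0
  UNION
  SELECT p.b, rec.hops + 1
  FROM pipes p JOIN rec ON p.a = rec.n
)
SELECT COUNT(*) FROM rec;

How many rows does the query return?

Base: (n2, hops=0).
Iteration 1: edges from {n2} -> (n20, hops=1), (n24, hops=1).
Iteration 2: edges from {n20,n24} -> (n24, hops=2), (n28, hops=2).
Iteration 3: edges from {n24,n28} -> (n27, hops=3).
Iteration 4: no outgoing edges from {n27}; recursion stops.
Total rows emitted: 6.

6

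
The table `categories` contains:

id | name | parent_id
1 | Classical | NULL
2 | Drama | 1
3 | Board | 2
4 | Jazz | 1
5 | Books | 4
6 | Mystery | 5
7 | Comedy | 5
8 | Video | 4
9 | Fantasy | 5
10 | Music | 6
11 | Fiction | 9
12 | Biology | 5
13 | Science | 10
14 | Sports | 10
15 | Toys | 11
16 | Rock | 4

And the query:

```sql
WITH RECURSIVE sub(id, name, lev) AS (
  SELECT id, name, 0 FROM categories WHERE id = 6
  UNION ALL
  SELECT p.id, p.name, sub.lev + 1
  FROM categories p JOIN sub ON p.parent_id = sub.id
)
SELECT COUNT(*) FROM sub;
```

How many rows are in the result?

4

Base: id=6 (Mystery) at lev 0.
Iteration 1: rows with parent_id in {6} -> Music (id 10, lev 1).
Iteration 2: rows with parent_id in {10} -> Science (id 13, lev 2), Sports (id 14, lev 2).
Iteration 3: no rows with parent_id in {13,14}; recursion stops.
Total rows emitted: 4.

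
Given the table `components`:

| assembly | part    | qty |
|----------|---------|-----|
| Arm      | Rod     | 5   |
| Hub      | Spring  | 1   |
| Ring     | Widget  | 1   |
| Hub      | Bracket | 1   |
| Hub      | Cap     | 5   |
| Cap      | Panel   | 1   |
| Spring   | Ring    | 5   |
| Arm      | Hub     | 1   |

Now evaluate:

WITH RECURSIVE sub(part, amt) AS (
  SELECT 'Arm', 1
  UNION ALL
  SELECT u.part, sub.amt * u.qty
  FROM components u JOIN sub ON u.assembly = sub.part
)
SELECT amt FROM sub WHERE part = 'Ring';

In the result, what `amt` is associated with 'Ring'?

5

Base: (Arm, amt=1).
Iteration 1: components of {Arm} -> Hub = 1*1 = 1, Rod = 1*5 = 5.
Iteration 2: components of {Hub,Rod} -> Bracket = 1*1 = 1, Cap = 1*5 = 5, Spring = 1*1 = 1.
Iteration 3: components of {Bracket,Cap,Spring} -> Panel = 5*1 = 5, Ring = 1*5 = 5.
Iteration 4: components of {Panel,Ring} -> Widget = 5*1 = 5.
Iteration 5: no further components; recursion stops.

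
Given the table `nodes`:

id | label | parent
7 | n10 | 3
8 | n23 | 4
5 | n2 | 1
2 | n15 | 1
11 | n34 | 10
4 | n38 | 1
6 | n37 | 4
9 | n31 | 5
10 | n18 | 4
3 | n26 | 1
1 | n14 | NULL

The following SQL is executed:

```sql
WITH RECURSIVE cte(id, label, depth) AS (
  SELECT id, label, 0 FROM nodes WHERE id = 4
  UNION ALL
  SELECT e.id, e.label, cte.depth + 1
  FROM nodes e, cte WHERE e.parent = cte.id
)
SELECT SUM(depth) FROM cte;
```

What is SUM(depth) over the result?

Base: id=4 (n38) at depth 0.
Iteration 1: rows with parent in {4} -> n37 (id 6, depth 1), n23 (id 8, depth 1), n18 (id 10, depth 1).
Iteration 2: rows with parent in {6,8,10} -> n34 (id 11, depth 2).
Iteration 3: no rows with parent in {11}; recursion stops.
SUM(depth) = 0 + 1 + 1 + 1 + 2 = 5.

5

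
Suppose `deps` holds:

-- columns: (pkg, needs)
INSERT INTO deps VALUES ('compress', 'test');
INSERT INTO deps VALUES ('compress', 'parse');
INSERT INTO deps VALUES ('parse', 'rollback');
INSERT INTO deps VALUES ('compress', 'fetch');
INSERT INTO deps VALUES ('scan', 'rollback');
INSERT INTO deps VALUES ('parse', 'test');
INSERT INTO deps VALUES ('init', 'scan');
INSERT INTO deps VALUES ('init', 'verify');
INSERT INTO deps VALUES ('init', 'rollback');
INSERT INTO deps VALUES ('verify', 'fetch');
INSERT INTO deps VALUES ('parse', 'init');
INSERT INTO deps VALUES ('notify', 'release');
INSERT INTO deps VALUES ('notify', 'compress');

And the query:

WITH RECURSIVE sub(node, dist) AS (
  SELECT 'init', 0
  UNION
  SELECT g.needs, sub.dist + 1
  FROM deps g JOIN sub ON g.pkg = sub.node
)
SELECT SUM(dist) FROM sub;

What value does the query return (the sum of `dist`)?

Base: (init, dist=0).
Iteration 1: edges from {init} -> (rollback, dist=1), (scan, dist=1), (verify, dist=1).
Iteration 2: edges from {rollback,scan,verify} -> (fetch, dist=2), (rollback, dist=2).
Iteration 3: no outgoing edges from {fetch,rollback}; recursion stops.
SUM(dist) = 0 + 1 + 1 + 1 + 2 + 2 = 7.

7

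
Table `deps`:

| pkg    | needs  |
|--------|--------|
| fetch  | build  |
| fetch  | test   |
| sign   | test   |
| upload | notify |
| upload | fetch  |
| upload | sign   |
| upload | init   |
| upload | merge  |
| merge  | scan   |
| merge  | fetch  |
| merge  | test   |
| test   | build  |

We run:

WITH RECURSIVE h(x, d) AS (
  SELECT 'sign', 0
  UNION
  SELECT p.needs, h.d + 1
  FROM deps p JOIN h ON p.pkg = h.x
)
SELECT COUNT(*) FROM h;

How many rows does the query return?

3

Base: (sign, d=0).
Iteration 1: edges from {sign} -> (test, d=1).
Iteration 2: edges from {test} -> (build, d=2).
Iteration 3: no outgoing edges from {build}; recursion stops.
Total rows emitted: 3.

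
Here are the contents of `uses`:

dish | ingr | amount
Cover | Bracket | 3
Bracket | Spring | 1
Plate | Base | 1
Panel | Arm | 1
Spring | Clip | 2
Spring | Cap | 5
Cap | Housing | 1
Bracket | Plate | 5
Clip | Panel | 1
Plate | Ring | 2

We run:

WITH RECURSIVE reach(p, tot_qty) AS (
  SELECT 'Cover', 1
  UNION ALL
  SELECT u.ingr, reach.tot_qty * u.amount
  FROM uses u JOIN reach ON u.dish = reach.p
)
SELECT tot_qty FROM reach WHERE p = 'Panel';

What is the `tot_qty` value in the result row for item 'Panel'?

6

Base: (Cover, tot_qty=1).
Iteration 1: components of {Cover} -> Bracket = 1*3 = 3.
Iteration 2: components of {Bracket} -> Plate = 3*5 = 15, Spring = 3*1 = 3.
Iteration 3: components of {Plate,Spring} -> Base = 15*1 = 15, Cap = 3*5 = 15, Clip = 3*2 = 6, Ring = 15*2 = 30.
Iteration 4: components of {Base,Cap,Clip,Ring} -> Housing = 15*1 = 15, Panel = 6*1 = 6.
Iteration 5: components of {Housing,Panel} -> Arm = 6*1 = 6.
Iteration 6: no further components; recursion stops.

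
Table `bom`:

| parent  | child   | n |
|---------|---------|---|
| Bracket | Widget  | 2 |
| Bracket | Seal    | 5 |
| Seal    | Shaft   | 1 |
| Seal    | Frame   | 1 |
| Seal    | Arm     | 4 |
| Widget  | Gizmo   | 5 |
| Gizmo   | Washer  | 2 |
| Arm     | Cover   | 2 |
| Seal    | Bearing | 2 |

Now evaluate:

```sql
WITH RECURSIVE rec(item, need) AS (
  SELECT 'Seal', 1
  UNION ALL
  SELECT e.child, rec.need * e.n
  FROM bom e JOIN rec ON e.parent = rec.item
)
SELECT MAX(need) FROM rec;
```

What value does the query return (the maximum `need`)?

Base: (Seal, need=1).
Iteration 1: components of {Seal} -> Arm = 1*4 = 4, Bearing = 1*2 = 2, Frame = 1*1 = 1, Shaft = 1*1 = 1.
Iteration 2: components of {Arm,Bearing,Frame,Shaft} -> Cover = 4*2 = 8.
Iteration 3: no further components; recursion stops.
need values: 1, 1, 1, 4, 2, 8; the maximum is 8.

8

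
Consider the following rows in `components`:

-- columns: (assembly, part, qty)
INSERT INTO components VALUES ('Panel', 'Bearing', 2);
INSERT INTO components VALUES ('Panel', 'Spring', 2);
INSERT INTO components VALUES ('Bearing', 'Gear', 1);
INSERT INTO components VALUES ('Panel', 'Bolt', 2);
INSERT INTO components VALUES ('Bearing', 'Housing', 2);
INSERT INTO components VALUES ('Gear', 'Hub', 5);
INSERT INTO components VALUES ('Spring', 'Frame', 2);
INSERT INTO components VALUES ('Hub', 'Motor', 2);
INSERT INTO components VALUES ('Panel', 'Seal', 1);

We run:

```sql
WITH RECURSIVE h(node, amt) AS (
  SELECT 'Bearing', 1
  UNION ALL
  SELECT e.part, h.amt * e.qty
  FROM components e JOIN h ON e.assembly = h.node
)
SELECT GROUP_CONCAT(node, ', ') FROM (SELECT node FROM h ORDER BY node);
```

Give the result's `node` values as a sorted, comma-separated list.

Base: (Bearing, amt=1).
Iteration 1: components of {Bearing} -> Gear = 1*1 = 1, Housing = 1*2 = 2.
Iteration 2: components of {Gear,Housing} -> Hub = 1*5 = 5.
Iteration 3: components of {Hub} -> Motor = 5*2 = 10.
Iteration 4: no further components; recursion stops.

Bearing, Gear, Housing, Hub, Motor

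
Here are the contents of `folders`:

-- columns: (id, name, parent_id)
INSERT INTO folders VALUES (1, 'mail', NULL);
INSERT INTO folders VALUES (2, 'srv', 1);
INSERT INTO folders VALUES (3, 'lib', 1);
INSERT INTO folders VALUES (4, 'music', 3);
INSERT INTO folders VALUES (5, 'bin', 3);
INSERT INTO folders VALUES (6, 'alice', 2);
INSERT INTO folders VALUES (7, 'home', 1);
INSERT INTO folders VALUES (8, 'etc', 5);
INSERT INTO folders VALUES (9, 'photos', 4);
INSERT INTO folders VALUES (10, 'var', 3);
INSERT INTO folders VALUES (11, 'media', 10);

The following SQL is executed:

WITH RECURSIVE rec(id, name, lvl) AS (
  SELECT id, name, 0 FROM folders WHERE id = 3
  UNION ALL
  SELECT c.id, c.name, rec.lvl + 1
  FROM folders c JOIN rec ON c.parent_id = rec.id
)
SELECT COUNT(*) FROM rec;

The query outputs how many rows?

Base: id=3 (lib) at lvl 0.
Iteration 1: rows with parent_id in {3} -> music (id 4, lvl 1), bin (id 5, lvl 1), var (id 10, lvl 1).
Iteration 2: rows with parent_id in {4,5,10} -> etc (id 8, lvl 2), photos (id 9, lvl 2), media (id 11, lvl 2).
Iteration 3: no rows with parent_id in {8,9,11}; recursion stops.
Total rows emitted: 7.

7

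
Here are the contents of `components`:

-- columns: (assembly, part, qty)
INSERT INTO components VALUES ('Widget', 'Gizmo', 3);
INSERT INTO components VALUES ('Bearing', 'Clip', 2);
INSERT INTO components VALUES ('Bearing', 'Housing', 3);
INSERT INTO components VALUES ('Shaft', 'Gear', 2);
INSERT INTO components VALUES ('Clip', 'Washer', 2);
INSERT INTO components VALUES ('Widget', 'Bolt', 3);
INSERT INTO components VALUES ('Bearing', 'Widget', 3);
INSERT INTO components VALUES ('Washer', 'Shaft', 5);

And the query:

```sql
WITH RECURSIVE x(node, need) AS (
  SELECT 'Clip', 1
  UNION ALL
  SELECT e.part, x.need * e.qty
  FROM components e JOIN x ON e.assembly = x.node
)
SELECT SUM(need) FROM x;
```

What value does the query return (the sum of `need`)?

Base: (Clip, need=1).
Iteration 1: components of {Clip} -> Washer = 1*2 = 2.
Iteration 2: components of {Washer} -> Shaft = 2*5 = 10.
Iteration 3: components of {Shaft} -> Gear = 10*2 = 20.
Iteration 4: no further components; recursion stops.
SUM(need) = 1 + 2 + 10 + 20 = 33.

33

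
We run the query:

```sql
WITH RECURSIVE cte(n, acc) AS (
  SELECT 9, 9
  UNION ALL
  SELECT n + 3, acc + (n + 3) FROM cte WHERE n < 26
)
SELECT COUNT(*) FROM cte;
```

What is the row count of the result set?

7

Base: n=9, acc=9.
Iteration 1: 9 < 26 holds -> n = 9 + 3 = 12, acc = 9 + 12 = 21.
Iteration 2: 12 < 26 holds -> n = 12 + 3 = 15, acc = 21 + 15 = 36.
Iteration 3: 15 < 26 holds -> n = 15 + 3 = 18, acc = 36 + 18 = 54.
Iteration 4: 18 < 26 holds -> n = 18 + 3 = 21, acc = 54 + 21 = 75.
Iteration 5: 21 < 26 holds -> n = 21 + 3 = 24, acc = 75 + 24 = 99.
Iteration 6: 24 < 26 holds -> n = 24 + 3 = 27, acc = 99 + 27 = 126.
Iteration 7: 27 < 26 fails; recursion stops.
Total rows emitted: 7.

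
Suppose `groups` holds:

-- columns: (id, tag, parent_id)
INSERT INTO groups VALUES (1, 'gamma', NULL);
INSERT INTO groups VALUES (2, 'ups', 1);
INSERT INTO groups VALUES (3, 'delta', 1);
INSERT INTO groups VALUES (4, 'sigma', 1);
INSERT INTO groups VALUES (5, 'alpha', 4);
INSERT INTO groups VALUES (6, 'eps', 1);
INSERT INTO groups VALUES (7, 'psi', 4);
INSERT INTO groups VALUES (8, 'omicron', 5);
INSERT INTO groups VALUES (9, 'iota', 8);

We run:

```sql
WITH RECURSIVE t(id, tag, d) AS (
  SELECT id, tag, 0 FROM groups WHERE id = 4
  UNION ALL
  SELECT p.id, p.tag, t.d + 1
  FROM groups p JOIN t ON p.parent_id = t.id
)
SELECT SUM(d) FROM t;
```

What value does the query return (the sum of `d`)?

Base: id=4 (sigma) at d 0.
Iteration 1: rows with parent_id in {4} -> alpha (id 5, d 1), psi (id 7, d 1).
Iteration 2: rows with parent_id in {5,7} -> omicron (id 8, d 2).
Iteration 3: rows with parent_id in {8} -> iota (id 9, d 3).
Iteration 4: no rows with parent_id in {9}; recursion stops.
SUM(d) = 0 + 1 + 1 + 2 + 3 = 7.

7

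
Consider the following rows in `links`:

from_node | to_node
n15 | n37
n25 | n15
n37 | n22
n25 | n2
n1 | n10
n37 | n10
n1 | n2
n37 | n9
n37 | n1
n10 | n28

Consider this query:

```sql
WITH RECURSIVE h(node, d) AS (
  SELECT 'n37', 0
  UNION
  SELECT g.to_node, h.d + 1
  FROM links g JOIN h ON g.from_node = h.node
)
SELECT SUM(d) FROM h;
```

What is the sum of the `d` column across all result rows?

13

Base: (n37, d=0).
Iteration 1: edges from {n37} -> (n1, d=1), (n10, d=1), (n22, d=1), (n9, d=1).
Iteration 2: edges from {n1,n10,n22,n9} -> (n10, d=2), (n2, d=2), (n28, d=2).
Iteration 3: edges from {n10,n2,n28} -> (n28, d=3).
Iteration 4: no outgoing edges from {n28}; recursion stops.
SUM(d) = 0 + 1 + 1 + 1 + 1 + 2 + 2 + 2 + 3 = 13.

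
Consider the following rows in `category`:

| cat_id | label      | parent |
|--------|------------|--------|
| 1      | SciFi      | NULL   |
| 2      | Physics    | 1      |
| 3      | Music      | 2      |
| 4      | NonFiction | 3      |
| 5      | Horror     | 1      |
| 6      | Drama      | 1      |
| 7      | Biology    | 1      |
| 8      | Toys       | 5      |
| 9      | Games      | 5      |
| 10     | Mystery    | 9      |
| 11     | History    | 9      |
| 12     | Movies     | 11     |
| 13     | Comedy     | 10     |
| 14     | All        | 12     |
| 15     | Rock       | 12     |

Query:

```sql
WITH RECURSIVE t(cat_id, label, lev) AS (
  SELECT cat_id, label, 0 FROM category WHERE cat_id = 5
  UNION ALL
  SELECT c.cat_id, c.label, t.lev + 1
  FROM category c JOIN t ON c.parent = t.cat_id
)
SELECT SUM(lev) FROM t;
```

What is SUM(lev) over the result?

Base: cat_id=5 (Horror) at lev 0.
Iteration 1: rows with parent in {5} -> Toys (id 8, lev 1), Games (id 9, lev 1).
Iteration 2: rows with parent in {8,9} -> Mystery (id 10, lev 2), History (id 11, lev 2).
Iteration 3: rows with parent in {10,11} -> Movies (id 12, lev 3), Comedy (id 13, lev 3).
Iteration 4: rows with parent in {12,13} -> All (id 14, lev 4), Rock (id 15, lev 4).
Iteration 5: no rows with parent in {14,15}; recursion stops.
SUM(lev) = 0 + 1 + 1 + 2 + 2 + 3 + 3 + 4 + 4 = 20.

20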